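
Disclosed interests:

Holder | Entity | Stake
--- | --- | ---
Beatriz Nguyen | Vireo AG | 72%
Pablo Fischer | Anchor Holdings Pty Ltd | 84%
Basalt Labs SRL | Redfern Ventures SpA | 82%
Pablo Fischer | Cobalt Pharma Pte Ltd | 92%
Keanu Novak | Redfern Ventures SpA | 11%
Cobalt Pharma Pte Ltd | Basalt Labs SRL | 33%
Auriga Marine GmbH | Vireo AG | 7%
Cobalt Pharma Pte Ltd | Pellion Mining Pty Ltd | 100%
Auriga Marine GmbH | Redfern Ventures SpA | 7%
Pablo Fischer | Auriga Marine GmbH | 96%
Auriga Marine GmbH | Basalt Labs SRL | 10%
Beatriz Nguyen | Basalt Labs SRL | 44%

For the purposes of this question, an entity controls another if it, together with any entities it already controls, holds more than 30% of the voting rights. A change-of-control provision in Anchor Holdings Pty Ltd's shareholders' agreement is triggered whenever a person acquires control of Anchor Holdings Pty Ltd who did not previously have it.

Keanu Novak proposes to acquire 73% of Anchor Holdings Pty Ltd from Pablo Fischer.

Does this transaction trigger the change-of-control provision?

The purchase adds only to Keanu's holdings (Pablo's stake shrinks), so Keanu is the only person who could newly come to control Anchor.
Keanu's largest direct stake is 11% in Redfern, which does not meet the threshold, so Keanu controls no company.
Neither Keanu nor any entity Keanu controls holds any voting interest in Anchor.
So before the transaction, Keanu does not control Anchor.
After the purchase, Keanu holds 73% of Anchor directly, and Pablo's stake falls to 11%.
Keanu holds 73% of Anchor, so Keanu controls Anchor.
Keanu did not control Anchor before and does after, so the clause is triggered.

Yes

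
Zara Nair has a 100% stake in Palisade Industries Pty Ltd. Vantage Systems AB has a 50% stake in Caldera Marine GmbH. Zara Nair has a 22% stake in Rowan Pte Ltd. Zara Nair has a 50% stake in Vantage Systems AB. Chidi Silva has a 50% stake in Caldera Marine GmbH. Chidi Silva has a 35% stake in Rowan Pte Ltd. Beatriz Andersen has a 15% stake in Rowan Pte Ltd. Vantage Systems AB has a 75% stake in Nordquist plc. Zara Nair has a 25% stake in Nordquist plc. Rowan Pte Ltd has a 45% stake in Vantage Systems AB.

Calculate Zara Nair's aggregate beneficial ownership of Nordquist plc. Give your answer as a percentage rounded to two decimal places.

69.93%

Zara reaches Nordquist along 3 paths.
Via Rowan → Vantage: 22% × 45% × 75% = 7.425%.
Via Vantage: 50% × 75% = 37.5%.
Direct stake: 25% = 25%.
Total: 7.425% + 37.5% + 25% = 69.925%.
Rounded: 69.93%.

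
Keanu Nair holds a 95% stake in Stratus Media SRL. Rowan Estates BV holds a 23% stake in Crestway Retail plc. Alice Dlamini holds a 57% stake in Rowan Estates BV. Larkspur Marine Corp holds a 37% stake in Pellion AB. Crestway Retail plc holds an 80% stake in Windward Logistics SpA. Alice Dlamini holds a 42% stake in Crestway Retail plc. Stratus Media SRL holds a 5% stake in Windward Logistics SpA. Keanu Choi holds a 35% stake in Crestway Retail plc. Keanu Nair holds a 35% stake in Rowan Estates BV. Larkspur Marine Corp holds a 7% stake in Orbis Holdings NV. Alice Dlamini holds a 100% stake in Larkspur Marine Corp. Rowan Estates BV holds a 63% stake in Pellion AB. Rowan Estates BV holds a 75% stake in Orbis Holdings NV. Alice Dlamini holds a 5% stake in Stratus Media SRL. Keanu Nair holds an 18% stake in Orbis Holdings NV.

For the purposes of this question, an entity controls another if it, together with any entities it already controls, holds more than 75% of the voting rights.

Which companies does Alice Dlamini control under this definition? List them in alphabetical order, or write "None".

Larkspur Marine Corp

Alice holds 100% of Larkspur, so Alice controls Larkspur.
No other company's threshold is met.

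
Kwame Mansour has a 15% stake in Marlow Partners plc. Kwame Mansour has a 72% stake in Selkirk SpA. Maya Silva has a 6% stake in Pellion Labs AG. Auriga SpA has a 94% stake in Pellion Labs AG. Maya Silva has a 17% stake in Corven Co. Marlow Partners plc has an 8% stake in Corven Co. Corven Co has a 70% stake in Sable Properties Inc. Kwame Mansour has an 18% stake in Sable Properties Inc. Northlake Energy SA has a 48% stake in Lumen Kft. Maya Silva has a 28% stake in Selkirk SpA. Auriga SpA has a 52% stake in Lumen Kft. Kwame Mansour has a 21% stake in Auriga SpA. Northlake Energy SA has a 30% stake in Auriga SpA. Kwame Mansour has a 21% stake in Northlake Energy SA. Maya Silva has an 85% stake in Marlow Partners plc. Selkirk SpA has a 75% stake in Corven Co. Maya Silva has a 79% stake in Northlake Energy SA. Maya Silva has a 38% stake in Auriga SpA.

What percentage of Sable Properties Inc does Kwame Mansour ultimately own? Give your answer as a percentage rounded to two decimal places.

56.64%

Kwame reaches Sable along 3 paths.
Via Marlow → Corven: 15% × 8% × 70% = 0.84%.
Via Selkirk → Corven: 72% × 75% × 70% = 37.8%.
Direct stake: 18% = 18%.
Total: 0.84% + 37.8% + 18% = 56.64%.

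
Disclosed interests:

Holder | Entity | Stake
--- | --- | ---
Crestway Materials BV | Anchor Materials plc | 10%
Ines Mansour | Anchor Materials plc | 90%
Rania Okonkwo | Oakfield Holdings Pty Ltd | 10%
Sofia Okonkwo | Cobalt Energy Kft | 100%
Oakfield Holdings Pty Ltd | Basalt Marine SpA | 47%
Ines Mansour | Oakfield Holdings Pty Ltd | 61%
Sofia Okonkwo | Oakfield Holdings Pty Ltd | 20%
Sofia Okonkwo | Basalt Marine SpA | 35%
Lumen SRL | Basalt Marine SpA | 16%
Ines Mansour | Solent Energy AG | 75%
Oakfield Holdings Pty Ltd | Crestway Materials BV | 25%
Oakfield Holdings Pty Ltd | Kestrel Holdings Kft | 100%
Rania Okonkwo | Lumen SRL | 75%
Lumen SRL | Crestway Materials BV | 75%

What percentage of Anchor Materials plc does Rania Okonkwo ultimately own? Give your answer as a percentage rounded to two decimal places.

5.88%

Rania reaches Anchor along 2 paths.
Via Lumen → Crestway: 75% × 75% × 10% = 5.625%.
Via Oakfield → Crestway: 10% × 25% × 10% = 0.25%.
Total: 5.625% + 0.25% = 5.875%.
Rounded: 5.88%.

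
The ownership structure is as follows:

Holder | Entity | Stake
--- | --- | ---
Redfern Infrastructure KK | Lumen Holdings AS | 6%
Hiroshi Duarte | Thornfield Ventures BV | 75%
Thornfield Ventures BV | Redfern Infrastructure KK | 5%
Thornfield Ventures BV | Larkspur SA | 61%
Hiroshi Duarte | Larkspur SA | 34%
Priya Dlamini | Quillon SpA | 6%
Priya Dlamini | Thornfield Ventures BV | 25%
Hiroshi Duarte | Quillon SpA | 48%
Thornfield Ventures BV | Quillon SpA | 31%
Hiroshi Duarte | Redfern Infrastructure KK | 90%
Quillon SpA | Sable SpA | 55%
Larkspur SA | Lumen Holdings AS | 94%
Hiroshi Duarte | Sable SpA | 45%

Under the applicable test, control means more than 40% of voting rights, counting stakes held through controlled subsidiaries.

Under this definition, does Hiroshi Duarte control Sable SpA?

Hiroshi holds 75% of Thornfield, so Hiroshi controls Thornfield.
Thornfield and Hiroshi together hold 31% + 48% = 79% of Quillon, so Hiroshi controls Quillon.
Quillon and Hiroshi together hold 55% + 45% = 100% of Sable, so Hiroshi controls Sable.

Yes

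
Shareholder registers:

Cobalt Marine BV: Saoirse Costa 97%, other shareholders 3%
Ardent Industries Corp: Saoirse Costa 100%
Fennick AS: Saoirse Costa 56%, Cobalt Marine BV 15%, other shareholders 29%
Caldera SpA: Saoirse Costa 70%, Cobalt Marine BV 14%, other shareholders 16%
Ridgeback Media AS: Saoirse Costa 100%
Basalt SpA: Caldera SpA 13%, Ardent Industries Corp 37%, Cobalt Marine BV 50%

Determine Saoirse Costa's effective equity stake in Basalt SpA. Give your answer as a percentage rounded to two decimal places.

Saoirse reaches Basalt along 4 paths.
Via Caldera: 70% × 13% = 9.1%.
Via Cobalt → Caldera: 97% × 14% × 13% = 1.7654%.
Via Ardent: 100% × 37% = 37%.
Via Cobalt: 97% × 50% = 48.5%.
Total: 9.1% + 1.7654% + 37% + 48.5% = 96.3654%.
Rounded: 96.37%.

96.37%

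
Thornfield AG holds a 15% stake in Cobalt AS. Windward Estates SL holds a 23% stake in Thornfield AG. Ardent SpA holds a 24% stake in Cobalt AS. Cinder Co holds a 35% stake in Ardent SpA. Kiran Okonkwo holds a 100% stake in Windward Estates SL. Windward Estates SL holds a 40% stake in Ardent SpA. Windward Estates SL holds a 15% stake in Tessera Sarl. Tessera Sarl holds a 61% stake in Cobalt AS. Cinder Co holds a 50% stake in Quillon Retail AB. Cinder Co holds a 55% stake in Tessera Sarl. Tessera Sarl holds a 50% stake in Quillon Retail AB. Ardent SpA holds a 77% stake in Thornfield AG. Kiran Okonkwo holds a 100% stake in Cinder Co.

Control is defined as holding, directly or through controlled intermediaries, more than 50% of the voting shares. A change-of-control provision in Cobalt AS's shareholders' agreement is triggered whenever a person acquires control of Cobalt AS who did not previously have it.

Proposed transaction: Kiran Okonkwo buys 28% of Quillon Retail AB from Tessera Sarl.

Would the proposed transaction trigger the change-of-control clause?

No

The purchase adds only to Kiran's holdings (Tessera's stake shrinks), so Kiran is the only person who could newly come to control Cobalt.
Kiran holds 100% of Cinder, so Kiran controls Cinder.
Kiran holds 100% of Windward, so Kiran controls Windward.
Windward and Cinder together hold 15% + 55% = 70% of Tessera, so Kiran controls Tessera.
Windward and Cinder together hold 40% + 35% = 75% of Ardent, so Kiran controls Ardent.
Ardent and Windward together hold 77% + 23% = 100% of Thornfield, so Kiran controls Thornfield.
Tessera and Ardent and Thornfield together hold 61% + 24% + 15% = 100% of Cobalt, so Kiran controls Cobalt.
So Kiran already controls Cobalt before the transaction.
After the purchase, Kiran holds 28% of Quillon directly, and Tessera's stake falls to 22%.
Kiran controlled Cobalt already, so this is not a new person acquiring control; every other person's position is unchanged or reduced.
No new person acquires control, so the clause is not triggered.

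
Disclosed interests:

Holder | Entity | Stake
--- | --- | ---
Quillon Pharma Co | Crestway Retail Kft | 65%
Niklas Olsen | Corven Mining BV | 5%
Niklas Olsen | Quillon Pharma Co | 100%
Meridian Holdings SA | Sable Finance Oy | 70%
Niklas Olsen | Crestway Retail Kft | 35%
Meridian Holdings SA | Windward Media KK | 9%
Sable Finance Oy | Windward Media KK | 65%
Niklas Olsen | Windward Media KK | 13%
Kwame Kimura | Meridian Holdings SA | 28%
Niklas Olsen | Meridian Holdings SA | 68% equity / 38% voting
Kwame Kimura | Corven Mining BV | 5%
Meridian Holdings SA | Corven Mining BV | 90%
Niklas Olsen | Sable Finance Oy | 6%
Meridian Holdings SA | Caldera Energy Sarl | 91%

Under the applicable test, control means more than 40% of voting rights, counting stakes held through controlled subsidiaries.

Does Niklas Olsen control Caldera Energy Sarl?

No

Niklas holds 100% of Quillon, so Niklas controls Quillon.
Quillon and Niklas together hold 65% + 35% = 100% of Crestway, so Niklas controls Crestway.
Neither Niklas nor any entity Niklas controls holds any voting interest in Caldera.
So Niklas does not control Caldera.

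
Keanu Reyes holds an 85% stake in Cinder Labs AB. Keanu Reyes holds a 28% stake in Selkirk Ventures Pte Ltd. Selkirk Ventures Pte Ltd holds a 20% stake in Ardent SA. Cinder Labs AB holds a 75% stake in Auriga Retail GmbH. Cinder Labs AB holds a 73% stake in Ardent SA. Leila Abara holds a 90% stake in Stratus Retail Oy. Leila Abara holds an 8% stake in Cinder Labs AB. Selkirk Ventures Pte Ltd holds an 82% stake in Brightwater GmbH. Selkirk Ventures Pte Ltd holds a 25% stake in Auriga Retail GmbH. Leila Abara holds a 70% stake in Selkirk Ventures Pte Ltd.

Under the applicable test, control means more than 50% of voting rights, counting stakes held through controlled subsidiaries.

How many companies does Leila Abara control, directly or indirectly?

Leila holds 70% of Selkirk, so Leila controls Selkirk.
Leila holds 90% of Stratus, so Leila controls Stratus.
Selkirk holds 82% of Brightwater, so Leila controls Brightwater.
No other company's threshold is met.
Leila controls 3 companies.

3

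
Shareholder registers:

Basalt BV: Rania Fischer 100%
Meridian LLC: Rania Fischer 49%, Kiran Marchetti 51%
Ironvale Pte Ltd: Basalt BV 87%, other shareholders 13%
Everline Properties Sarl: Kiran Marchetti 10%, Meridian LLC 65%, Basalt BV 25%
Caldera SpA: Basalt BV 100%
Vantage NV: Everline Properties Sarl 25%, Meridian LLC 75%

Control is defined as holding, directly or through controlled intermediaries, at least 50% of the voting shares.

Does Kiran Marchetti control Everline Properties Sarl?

Kiran holds 51% of Meridian, so Kiran controls Meridian.
Kiran and Meridian together hold 10% + 65% = 75% of Everline, so Kiran controls Everline.

Yes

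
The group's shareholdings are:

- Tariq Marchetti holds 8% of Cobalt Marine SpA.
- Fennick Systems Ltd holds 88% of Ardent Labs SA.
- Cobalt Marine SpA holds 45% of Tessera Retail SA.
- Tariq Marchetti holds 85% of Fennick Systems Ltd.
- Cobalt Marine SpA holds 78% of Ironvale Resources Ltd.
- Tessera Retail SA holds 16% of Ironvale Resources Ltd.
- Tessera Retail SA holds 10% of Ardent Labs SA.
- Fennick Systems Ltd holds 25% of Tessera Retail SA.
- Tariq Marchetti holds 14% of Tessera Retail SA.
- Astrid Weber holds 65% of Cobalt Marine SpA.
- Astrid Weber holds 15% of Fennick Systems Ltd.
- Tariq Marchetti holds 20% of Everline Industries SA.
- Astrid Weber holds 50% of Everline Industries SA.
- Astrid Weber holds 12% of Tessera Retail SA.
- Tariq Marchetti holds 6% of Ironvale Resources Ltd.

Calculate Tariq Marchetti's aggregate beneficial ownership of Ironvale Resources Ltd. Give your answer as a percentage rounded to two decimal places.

Tariq reaches Ironvale along 5 paths.
Via Tessera: 14% × 16% = 2.24%.
Via Cobalt → Tessera: 8% × 45% × 16% = 0.576%.
Via Fennick → Tessera: 85% × 25% × 16% = 3.4%.
Direct stake: 6% = 6%.
Via Cobalt: 8% × 78% = 6.24%.
Total: 2.24% + 0.576% + 3.4% + 6% + 6.24% = 18.456%.
Rounded: 18.46%.

18.46%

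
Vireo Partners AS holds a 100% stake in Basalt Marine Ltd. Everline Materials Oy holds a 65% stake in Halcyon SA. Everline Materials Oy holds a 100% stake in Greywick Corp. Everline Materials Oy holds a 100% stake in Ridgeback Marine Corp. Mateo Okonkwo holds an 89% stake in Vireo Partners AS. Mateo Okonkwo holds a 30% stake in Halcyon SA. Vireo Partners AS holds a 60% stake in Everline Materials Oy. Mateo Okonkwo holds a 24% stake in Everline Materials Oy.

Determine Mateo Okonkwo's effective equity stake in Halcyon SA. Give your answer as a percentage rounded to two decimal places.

80.31%

Mateo reaches Halcyon along 3 paths.
Direct stake: 30% = 30%.
Via Everline: 24% × 65% = 15.6%.
Via Vireo → Everline: 89% × 60% × 65% = 34.71%.
Total: 30% + 15.6% + 34.71% = 80.31%.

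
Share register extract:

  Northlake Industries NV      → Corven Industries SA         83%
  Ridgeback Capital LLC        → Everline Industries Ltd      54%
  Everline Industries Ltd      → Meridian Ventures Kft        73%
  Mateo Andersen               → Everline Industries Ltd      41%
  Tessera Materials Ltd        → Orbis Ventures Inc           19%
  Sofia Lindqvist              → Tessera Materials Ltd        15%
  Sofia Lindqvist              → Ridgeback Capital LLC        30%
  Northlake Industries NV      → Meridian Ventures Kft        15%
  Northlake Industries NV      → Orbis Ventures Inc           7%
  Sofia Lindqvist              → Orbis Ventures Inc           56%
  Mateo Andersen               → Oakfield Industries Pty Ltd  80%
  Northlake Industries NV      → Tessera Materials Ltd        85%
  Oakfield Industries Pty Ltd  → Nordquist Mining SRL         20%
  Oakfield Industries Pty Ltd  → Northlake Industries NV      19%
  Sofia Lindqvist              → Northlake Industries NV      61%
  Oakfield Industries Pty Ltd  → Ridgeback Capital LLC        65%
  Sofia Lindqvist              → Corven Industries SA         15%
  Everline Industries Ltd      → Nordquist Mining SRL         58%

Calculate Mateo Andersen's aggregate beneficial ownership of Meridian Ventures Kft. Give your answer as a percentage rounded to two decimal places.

52.71%

Mateo reaches Meridian along 3 paths.
Via Everline: 41% × 73% = 29.93%.
Via Oakfield → Ridgeback → Everline: 80% × 65% × 54% × 73% = 20.4984%.
Via Oakfield → Northlake: 80% × 19% × 15% = 2.28%.
Total: 29.93% + 20.4984% + 2.28% = 52.7084%.
Rounded: 52.71%.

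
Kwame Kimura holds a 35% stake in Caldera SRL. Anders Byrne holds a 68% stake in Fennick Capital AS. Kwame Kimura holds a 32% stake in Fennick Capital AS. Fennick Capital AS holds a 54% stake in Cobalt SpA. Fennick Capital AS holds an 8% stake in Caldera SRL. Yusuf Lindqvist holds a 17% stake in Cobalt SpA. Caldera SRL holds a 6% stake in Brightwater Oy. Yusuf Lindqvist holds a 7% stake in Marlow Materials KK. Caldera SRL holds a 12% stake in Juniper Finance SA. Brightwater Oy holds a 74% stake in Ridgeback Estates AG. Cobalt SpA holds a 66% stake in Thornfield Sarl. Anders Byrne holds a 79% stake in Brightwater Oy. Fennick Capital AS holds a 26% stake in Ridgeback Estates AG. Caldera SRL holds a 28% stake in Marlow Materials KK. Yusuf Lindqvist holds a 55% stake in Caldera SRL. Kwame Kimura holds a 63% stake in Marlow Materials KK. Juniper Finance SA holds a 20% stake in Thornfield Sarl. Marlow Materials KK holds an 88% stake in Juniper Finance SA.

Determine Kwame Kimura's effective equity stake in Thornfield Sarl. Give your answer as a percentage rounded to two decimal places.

Kwame reaches Thornfield along 6 paths.
Via Marlow → Juniper: 63% × 88% × 20% = 11.088%.
Via Caldera → Marlow → Juniper: 35% × 28% × 88% × 20% = 1.7248%.
Via Fennick → Caldera → Marlow → Juniper: 32% × 8% × 28% × 88% × 20% = 0.1261568%.
Via Caldera → Juniper: 35% × 12% × 20% = 0.84%.
Via Fennick → Caldera → Juniper: 32% × 8% × 12% × 20% = 0.06144%.
Via Fennick → Cobalt: 32% × 54% × 66% = 11.4048%.
Total: 11.088% + 1.7248% + 0.1261568% + 0.84% + 0.06144% + 11.4048% = 25.2451968%.
Rounded: 25.25%.

25.25%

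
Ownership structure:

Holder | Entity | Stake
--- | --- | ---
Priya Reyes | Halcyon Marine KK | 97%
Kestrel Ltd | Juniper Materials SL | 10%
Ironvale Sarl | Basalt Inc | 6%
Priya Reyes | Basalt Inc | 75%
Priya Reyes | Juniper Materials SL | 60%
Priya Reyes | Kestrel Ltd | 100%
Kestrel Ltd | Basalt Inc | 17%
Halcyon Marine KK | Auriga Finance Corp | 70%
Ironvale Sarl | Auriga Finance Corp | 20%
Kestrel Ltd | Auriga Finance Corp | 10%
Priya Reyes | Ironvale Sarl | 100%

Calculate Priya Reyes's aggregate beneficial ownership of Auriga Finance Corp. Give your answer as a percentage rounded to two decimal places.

97.90%

Priya reaches Auriga along 3 paths.
Via Kestrel: 100% × 10% = 10%.
Via Ironvale: 100% × 20% = 20%.
Via Halcyon: 97% × 70% = 67.9%.
Total: 10% + 20% + 67.9% = 97.9%.
Rounded: 97.90%.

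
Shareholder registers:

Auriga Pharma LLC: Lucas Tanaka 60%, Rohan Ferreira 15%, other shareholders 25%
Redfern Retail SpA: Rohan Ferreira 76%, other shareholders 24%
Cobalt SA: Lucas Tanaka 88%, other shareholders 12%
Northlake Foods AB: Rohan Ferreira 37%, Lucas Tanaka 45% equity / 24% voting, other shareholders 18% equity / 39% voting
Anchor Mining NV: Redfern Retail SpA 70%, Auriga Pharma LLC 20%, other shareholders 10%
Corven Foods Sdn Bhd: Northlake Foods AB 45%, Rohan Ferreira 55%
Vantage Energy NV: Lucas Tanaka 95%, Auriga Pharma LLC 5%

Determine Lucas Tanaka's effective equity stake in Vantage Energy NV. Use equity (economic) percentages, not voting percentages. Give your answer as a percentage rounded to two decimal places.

98.00%

Lucas reaches Vantage along 2 paths.
Direct stake: 95% = 95%.
Via Auriga: 60% × 5% = 3%.
Total: 95% + 3% = 98%.
Rounded: 98.00%.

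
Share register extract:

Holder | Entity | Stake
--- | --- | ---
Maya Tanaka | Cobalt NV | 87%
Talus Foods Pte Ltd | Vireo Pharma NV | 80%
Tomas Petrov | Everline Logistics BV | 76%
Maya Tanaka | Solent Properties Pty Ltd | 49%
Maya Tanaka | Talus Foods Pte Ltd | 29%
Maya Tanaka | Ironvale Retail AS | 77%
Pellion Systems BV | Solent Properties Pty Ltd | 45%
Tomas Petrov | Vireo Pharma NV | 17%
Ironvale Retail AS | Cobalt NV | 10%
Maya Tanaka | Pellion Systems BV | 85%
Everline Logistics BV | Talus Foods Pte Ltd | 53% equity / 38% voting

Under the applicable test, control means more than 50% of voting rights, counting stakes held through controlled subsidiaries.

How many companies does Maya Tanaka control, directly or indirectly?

Maya holds 85% of Pellion, so Maya controls Pellion.
Maya holds 77% of Ironvale, so Maya controls Ironvale.
Maya and Pellion together hold 49% + 45% = 94% of Solent, so Maya controls Solent.
Maya and Ironvale together hold 87% + 10% = 97% of Cobalt, so Maya controls Cobalt.
No other company's threshold is met.
Maya controls 4 companies.

4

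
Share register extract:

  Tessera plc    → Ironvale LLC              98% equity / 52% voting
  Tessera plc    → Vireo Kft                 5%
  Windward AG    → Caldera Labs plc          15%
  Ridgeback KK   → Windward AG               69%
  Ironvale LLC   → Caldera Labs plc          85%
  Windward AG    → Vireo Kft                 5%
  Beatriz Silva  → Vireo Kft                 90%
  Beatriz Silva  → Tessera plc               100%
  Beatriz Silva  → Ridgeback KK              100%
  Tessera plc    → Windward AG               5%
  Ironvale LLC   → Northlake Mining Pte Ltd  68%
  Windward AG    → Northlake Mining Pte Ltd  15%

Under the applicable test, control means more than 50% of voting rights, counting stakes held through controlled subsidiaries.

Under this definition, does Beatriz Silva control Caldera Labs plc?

Beatriz holds 100% of Ridgeback, so Beatriz controls Ridgeback.
Beatriz holds 100% of Tessera, so Beatriz controls Tessera.
Ridgeback and Tessera together hold 69% + 5% = 74% of Windward, so Beatriz controls Windward.
Tessera holds 52% of Ironvale, so Beatriz controls Ironvale.
Ironvale and Windward together hold 85% + 15% = 100% of Caldera, so Beatriz controls Caldera.

Yes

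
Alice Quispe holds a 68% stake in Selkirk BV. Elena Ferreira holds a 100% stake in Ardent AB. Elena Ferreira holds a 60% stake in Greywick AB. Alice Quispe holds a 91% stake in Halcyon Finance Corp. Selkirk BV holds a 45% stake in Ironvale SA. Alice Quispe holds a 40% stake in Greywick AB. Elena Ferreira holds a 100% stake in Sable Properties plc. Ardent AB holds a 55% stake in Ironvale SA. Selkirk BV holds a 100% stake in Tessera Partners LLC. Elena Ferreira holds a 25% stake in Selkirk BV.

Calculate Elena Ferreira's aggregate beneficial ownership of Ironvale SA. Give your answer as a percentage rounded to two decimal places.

66.25%

Elena reaches Ironvale along 2 paths.
Via Ardent: 100% × 55% = 55%.
Via Selkirk: 25% × 45% = 11.25%.
Total: 55% + 11.25% = 66.25%.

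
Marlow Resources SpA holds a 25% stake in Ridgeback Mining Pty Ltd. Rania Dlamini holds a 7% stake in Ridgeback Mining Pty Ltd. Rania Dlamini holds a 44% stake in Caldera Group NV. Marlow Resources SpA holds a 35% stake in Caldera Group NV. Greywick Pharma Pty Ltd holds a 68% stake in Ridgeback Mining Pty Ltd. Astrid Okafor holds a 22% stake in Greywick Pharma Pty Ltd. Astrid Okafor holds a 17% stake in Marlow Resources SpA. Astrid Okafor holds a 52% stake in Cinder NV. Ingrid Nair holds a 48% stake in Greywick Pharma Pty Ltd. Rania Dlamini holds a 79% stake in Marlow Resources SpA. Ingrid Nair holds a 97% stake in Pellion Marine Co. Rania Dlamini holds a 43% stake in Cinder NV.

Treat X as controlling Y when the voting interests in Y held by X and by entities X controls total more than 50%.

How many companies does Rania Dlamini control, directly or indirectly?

2

Rania holds 79% of Marlow, so Rania controls Marlow.
Marlow and Rania together hold 35% + 44% = 79% of Caldera, so Rania controls Caldera.
No other company's threshold is met.
Rania controls 2 companies.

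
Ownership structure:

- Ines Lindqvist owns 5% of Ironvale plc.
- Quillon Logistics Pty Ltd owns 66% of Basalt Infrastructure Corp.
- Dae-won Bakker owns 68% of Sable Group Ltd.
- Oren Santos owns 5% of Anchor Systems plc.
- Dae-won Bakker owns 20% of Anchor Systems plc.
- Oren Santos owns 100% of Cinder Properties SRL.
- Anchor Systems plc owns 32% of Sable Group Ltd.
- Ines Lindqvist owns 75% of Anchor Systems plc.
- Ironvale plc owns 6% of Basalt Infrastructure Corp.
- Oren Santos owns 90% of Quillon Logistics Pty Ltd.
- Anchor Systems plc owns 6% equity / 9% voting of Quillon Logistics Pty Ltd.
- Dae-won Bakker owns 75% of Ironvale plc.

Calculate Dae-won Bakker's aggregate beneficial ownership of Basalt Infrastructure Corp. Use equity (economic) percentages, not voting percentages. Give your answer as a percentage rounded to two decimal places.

5.29%

Dae-won reaches Basalt along 2 paths.
Via Ironvale: 75% × 6% = 4.5%.
Via Anchor → Quillon: 20% × 6% × 66% = 0.792%.
Total: 4.5% + 0.792% = 5.292%.
Rounded: 5.29%.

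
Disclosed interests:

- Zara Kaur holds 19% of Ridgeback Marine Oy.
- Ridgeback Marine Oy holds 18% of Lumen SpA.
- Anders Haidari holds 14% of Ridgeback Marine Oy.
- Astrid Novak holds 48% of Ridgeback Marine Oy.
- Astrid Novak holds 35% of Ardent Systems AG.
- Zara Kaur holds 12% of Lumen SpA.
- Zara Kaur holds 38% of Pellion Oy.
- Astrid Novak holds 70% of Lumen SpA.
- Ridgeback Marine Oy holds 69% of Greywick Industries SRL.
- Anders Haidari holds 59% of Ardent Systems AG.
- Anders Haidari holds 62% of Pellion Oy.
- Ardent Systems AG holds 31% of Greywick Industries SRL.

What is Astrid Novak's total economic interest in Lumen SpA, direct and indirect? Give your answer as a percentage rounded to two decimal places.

Astrid reaches Lumen along 2 paths.
Via Ridgeback: 48% × 18% = 8.64%.
Direct stake: 70% = 70%.
Total: 8.64% + 70% = 78.64%.

78.64%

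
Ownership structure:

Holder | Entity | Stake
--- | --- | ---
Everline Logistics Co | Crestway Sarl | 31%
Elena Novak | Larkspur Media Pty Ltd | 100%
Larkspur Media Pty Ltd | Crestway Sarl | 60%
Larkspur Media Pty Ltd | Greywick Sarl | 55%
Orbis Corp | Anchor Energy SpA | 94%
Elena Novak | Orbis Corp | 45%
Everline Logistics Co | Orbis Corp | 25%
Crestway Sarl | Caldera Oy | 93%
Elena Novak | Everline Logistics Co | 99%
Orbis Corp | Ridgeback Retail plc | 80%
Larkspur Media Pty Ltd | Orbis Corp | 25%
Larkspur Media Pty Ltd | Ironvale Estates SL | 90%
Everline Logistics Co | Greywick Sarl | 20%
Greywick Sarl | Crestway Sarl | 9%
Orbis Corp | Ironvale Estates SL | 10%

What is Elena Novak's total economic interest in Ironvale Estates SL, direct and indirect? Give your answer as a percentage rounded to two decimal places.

Elena reaches Ironvale along 4 paths.
Via Larkspur: 100% × 90% = 90%.
Via Orbis: 45% × 10% = 4.5%.
Via Larkspur → Orbis: 100% × 25% × 10% = 2.5%.
Via Everline → Orbis: 99% × 25% × 10% = 2.475%.
Total: 90% + 4.5% + 2.5% + 2.475% = 99.475%.
Rounded: 99.48%.

99.48%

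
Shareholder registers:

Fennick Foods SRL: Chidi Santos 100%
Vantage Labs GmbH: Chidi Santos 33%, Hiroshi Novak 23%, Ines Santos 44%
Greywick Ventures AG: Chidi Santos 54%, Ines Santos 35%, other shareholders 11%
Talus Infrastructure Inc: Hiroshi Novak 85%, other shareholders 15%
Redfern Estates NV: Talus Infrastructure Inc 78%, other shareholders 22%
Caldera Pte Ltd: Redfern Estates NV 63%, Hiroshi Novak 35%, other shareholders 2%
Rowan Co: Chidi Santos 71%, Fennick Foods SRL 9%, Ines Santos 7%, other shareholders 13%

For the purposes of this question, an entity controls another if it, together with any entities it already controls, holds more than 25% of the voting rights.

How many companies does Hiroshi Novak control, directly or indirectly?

Hiroshi holds 85% of Talus, so Hiroshi controls Talus.
Talus holds 78% of Redfern, so Hiroshi controls Redfern.
Redfern and Hiroshi together hold 63% + 35% = 98% of Caldera, so Hiroshi controls Caldera.
No other company's threshold is met.
Hiroshi controls 3 companies.

3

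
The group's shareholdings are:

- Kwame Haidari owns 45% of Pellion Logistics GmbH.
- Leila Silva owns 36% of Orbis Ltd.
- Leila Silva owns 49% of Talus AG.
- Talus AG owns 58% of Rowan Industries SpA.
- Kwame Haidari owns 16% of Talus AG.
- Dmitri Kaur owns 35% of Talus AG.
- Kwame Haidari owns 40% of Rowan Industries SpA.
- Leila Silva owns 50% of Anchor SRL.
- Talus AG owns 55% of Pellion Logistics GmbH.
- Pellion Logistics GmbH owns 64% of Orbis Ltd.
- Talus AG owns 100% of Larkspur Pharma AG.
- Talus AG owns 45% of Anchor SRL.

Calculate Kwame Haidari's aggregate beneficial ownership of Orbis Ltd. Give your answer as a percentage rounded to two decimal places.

Kwame reaches Orbis along 2 paths.
Via Talus → Pellion: 16% × 55% × 64% = 5.632%.
Via Pellion: 45% × 64% = 28.8%.
Total: 5.632% + 28.8% = 34.432%.
Rounded: 34.43%.

34.43%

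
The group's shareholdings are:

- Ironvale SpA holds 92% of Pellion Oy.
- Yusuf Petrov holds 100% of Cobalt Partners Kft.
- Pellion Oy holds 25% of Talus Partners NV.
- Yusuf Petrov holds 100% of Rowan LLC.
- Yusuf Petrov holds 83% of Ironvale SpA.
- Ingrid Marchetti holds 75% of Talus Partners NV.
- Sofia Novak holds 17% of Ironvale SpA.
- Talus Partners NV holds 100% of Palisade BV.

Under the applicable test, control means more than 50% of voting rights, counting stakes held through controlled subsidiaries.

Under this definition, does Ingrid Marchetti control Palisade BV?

Ingrid holds 75% of Talus, so Ingrid controls Talus.
Talus holds 100% of Palisade, so Ingrid controls Palisade.

Yes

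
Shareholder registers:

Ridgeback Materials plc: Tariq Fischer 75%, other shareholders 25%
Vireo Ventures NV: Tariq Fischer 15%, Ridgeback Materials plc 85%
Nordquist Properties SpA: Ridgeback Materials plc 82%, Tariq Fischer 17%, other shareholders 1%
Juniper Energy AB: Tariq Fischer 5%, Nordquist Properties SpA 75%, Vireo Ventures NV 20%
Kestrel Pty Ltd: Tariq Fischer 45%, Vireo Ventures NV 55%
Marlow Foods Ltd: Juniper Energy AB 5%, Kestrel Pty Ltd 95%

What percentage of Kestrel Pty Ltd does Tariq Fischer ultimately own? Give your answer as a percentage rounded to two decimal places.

Tariq reaches Kestrel along 3 paths.
Direct stake: 45% = 45%.
Via Vireo: 15% × 55% = 8.25%.
Via Ridgeback → Vireo: 75% × 85% × 55% = 35.0625%.
Total: 45% + 8.25% + 35.0625% = 88.3125%.
Rounded: 88.31%.

88.31%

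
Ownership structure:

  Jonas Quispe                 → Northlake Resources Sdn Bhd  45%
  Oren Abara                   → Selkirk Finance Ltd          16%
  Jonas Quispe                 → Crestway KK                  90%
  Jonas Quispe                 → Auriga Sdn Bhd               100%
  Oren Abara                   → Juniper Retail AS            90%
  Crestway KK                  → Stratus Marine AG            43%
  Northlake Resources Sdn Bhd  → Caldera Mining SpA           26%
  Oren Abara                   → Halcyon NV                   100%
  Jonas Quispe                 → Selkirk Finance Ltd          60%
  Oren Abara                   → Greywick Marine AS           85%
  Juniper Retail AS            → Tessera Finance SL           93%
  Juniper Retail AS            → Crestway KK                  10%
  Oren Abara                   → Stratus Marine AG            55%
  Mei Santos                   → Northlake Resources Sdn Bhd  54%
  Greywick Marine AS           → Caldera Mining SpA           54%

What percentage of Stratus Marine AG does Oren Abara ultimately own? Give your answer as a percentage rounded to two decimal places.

Oren reaches Stratus along 2 paths.
Via Juniper → Crestway: 90% × 10% × 43% = 3.87%.
Direct stake: 55% = 55%.
Total: 3.87% + 55% = 58.87%.

58.87%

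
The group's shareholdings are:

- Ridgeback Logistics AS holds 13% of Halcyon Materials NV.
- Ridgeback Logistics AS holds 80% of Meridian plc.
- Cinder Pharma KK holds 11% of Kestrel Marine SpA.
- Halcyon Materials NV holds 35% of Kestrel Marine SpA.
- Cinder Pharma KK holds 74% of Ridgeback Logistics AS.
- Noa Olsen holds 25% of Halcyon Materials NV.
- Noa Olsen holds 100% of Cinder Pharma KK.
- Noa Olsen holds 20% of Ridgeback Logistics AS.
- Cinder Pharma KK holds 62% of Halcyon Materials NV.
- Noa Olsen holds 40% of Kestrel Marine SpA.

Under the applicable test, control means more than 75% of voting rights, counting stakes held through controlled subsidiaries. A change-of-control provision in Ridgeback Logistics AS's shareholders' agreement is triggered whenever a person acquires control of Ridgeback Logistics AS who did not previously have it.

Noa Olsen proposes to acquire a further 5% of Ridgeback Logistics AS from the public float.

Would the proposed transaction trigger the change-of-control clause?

No

The purchase changes only Noa's holdings, so Noa is the only person who could newly come to control Ridgeback.
Noa holds 100% of Cinder, so Noa controls Cinder.
Noa and Cinder together hold 20% + 74% = 94% of Ridgeback, so Noa controls Ridgeback.
So Noa already controls Ridgeback before the transaction.
After the purchase, Noa's direct stake in Ridgeback rises to 20% + 5% = 25%.
Noa controlled Ridgeback already, so this is not a new person acquiring control; every other person's position is unchanged or reduced.
No new person acquires control, so the clause is not triggered.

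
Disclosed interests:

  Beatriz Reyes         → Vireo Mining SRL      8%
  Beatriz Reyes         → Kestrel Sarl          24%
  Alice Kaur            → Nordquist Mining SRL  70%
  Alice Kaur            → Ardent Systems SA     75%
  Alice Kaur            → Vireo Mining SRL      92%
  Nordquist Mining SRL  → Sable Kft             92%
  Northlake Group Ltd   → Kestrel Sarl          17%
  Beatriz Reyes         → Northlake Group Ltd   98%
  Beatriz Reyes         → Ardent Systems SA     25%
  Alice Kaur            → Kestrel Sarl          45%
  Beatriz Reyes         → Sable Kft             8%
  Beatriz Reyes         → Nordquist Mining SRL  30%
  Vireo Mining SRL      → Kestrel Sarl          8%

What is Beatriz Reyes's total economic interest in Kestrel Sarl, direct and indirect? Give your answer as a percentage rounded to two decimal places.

41.30%

Beatriz reaches Kestrel along 3 paths.
Direct stake: 24% = 24%.
Via Vireo: 8% × 8% = 0.64%.
Via Northlake: 98% × 17% = 16.66%.
Total: 24% + 0.64% + 16.66% = 41.3%.
Rounded: 41.30%.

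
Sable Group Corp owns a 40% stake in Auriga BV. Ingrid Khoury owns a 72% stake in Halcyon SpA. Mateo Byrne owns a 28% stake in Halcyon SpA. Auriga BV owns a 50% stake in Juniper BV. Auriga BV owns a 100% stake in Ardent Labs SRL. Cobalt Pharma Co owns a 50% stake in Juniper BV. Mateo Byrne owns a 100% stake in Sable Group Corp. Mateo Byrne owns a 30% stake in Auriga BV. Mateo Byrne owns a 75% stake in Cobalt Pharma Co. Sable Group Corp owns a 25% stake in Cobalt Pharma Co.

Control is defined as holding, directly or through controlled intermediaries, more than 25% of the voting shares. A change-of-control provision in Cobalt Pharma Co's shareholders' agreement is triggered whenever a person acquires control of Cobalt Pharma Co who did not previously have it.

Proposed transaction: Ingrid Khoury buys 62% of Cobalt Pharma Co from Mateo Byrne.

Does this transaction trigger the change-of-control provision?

The purchase adds only to Ingrid's holdings (Mateo's stake shrinks), so Ingrid is the only person who could newly come to control Cobalt.
Ingrid holds 72% of Halcyon, so Ingrid controls Halcyon.
Neither Ingrid nor any entity Ingrid controls holds any voting interest in Cobalt.
So before the transaction, Ingrid does not control Cobalt.
After the purchase, Ingrid holds 62% of Cobalt directly, and Mateo's stake falls to 13%.
Ingrid holds 62% of Cobalt, so Ingrid controls Cobalt.
Ingrid did not control Cobalt before and does after, so the clause is triggered.

Yes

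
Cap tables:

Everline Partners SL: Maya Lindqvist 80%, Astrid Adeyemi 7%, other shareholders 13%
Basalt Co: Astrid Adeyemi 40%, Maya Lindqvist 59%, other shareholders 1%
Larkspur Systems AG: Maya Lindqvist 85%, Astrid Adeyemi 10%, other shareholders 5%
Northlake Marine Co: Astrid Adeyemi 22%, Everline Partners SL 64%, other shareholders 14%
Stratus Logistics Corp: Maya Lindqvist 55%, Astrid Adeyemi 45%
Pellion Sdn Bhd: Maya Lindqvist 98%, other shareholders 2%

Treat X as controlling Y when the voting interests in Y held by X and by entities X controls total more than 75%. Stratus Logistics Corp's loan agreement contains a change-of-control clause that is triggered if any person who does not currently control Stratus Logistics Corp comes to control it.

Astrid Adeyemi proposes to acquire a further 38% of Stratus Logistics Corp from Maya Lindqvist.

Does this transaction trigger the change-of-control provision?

Yes

The purchase adds only to Astrid's holdings (Maya's stake shrinks), so Astrid is the only person who could newly come to control Stratus.
Astrid's largest direct stake is 45% in Stratus, which does not meet the threshold, so Astrid controls no company.
In Stratus, Astrid's side holds only 45%, not > 75%.
So before the transaction, Astrid does not control Stratus.
After the purchase, Astrid's direct stake in Stratus rises to 45% + 38% = 83%, and Maya's stake falls to 17%.
Astrid holds 83% of Stratus, so Astrid controls Stratus.
Astrid did not control Stratus before and does after, so the clause is triggered.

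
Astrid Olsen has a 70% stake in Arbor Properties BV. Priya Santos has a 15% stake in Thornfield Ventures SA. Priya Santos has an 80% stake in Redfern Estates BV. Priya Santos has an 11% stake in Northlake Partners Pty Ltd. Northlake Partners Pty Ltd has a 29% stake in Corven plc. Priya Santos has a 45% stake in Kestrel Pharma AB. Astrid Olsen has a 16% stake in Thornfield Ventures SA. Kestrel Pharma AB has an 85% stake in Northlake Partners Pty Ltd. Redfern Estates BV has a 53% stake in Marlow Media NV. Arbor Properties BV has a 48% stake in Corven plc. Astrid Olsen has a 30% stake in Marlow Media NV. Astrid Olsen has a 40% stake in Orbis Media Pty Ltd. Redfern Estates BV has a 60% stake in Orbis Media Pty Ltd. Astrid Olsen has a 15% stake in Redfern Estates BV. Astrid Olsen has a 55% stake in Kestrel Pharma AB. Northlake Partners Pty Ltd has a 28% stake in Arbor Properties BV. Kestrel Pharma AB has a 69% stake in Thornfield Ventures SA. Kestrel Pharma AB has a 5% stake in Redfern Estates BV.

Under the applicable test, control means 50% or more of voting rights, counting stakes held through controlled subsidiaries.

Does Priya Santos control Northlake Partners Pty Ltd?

No

Priya holds 80% of Redfern, so Priya controls Redfern.
Redfern holds 60% of Orbis, so Priya controls Orbis.
Redfern holds 53% of Marlow, so Priya controls Marlow.
In Northlake, Priya's side holds only 11%, not ≥ 50%.
So Priya does not control Northlake.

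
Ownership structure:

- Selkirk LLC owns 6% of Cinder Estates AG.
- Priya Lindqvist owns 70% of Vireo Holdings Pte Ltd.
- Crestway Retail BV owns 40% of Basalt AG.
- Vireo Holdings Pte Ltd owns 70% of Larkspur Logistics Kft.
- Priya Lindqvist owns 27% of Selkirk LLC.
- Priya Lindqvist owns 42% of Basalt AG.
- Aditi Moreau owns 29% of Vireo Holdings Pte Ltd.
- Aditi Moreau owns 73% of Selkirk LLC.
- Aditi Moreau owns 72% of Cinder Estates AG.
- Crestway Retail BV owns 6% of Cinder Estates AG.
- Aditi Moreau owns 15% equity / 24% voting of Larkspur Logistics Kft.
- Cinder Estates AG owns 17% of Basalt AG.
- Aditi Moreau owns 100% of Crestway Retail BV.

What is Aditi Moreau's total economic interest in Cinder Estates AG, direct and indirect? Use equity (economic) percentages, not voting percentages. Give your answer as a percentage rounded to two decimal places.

Aditi reaches Cinder along 3 paths.
Direct stake: 72% = 72%.
Via Crestway: 100% × 6% = 6%.
Via Selkirk: 73% × 6% = 4.38%.
Total: 72% + 6% + 4.38% = 82.38%.

82.38%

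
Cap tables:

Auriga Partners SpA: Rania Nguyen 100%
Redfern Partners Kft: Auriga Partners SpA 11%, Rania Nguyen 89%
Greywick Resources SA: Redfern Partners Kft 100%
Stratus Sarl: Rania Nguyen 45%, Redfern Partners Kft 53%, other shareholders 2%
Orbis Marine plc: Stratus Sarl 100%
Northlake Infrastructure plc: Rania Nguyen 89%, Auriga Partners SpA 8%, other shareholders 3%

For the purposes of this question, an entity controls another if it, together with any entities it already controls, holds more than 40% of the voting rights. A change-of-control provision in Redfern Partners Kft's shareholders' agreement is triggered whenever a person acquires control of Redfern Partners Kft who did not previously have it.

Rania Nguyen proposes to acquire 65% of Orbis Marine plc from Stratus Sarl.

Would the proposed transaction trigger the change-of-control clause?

The purchase adds only to Rania's holdings (Stratus's stake shrinks), so Rania is the only person who could newly come to control Redfern.
Rania holds 100% of Auriga, so Rania controls Auriga.
Auriga and Rania together hold 11% + 89% = 100% of Redfern, so Rania controls Redfern.
So Rania already controls Redfern before the transaction.
After the purchase, Rania holds 65% of Orbis directly, and Stratus's stake falls to 35%.
Rania controlled Redfern already, so this is not a new person acquiring control; every other person's position is unchanged or reduced.
No new person acquires control, so the clause is not triggered.

No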